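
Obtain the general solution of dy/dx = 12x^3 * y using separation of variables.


Separate variables: dy/y = 12x^3 dx.
Integrate: ln|y| = 3x^4 + C₀.
Exponentiate: y = Ce^(3x^4).


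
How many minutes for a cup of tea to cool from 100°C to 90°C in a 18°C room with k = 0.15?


From T(t) = T_a + (T₀ - T_a)e^(-kt), set T(t) = 90:
(90 - 18) / (100 - 18) = e^(-0.15t), so t = -ln(0.878)/0.15 ≈ 0.9 minutes.


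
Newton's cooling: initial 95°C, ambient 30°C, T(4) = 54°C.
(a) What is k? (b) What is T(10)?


Newton's law: T(t) = T_a + (T₀ - T_a)e^(-kt).
(a) Use T(4) = 54: (54 - 30)/(95 - 30) = e^(-k·4), so k = -ln(0.369)/4 ≈ 0.2491.
(b) Apply k to t = 10: T(10) = 30 + (65)e^(-2.491) ≈ 35.4°C.


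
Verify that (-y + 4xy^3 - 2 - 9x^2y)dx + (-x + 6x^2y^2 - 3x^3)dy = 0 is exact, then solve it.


Check exactness: ∂M/∂y = -1 + 12xy^2 - 9x^2 and ∂N/∂x = -1 + 12xy^2 - 9x^2; equal, so the equation is exact.
Integrate M with respect to x (treating y as constant): ∫M dx = -xy + 2x^2y^3 - 2x - 3x^3y + h(y).
Differentiate w.r.t. y and set equal to N: all terms match, so h'(y) = 0 and h is a constant absorbed into C.
General solution: -xy + 2x^2y^3 - 2x - 3x^3y = C.


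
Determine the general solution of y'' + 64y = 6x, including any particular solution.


Homogeneous: r² + 64 = 0 ⇒ r = ±8i, y_h = C₁cos(8x) + C₂sin(8x).
Polynomial forcing; try y_p = Ax + B. Then y_p'' + 64 y_p = 64(Ax + B) = 6x, so B = 0 and A = 3/32.
General solution: y = C₁cos(8x) + C₂sin(8x) + (3/32)x.


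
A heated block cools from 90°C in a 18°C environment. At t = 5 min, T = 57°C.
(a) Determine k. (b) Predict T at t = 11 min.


Newton's law: T(t) = T_a + (T₀ - T_a)e^(-kt).
(a) Use T(5) = 57: (57 - 18)/(90 - 18) = e^(-k·5), so k = -ln(0.542)/5 ≈ 0.1226.
(b) Apply k to t = 11: T(11) = 18 + (72)e^(-1.349) ≈ 36.7°C.


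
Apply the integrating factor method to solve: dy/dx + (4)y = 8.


P(x) = 4, Q(x) = 8; integrating factor μ = e^(4x).
(μ y)' = 8e^(4x) ⇒ μ y = 2e^(4x) + C.
Divide by μ: y = 2 + Ce^(-4x).


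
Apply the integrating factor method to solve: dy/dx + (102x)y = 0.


P(x) = 102x ⇒ μ = e^(51x²).
Q(x) = 0 so μ y is constant: y = Ce^(-51x²).


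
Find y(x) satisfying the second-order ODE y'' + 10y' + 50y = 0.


Characteristic equation: r² + 10r + 50 = 0.
Discriminant is negative; roots r = -5 ± 5i (complex conjugate pair).
General solution uses e^(α x)(C₁ cos(β x) + C₂ sin(β x)): y = e^(-5x)(C₁cos(5x) + C₂sin(5x)).


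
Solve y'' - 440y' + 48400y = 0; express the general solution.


Characteristic equation: r² - 440r + 48400 = 0, i.e. (r - 220)² = 0.
Repeated root r = 220; include an x factor for the second linearly independent solution.
General solution: y = (C₁ + C₂x)e^(220x).


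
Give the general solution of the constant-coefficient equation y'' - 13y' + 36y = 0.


Characteristic equation: r² - 13r + 36 = 0.
Factor: (r - 4)(r - 9) = 0 ⇒ r = 4, 9 (distinct real).
General solution: y = C₁e^(4x) + C₂e^(9x).


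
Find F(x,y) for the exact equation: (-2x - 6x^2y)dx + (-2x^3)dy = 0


Check exactness: ∂M/∂y = -6x^2 and ∂N/∂x = -6x^2; equal, so the equation is exact.
Integrate M with respect to x (treating y as constant): ∫M dx = -x^2 - 2x^3y + h(y).
Differentiate w.r.t. y and set equal to N: all terms match, so h'(y) = 0 and h is a constant absorbed into C.
General solution: -x^2 - 2x^3y = C.


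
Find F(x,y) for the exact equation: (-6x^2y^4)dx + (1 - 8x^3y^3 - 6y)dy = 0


Check exactness: ∂M/∂y = -24x^2y^3 and ∂N/∂x = -24x^2y^3; equal, so the equation is exact.
Integrate M with respect to x (treating y as constant): ∫M dx = -2x^3y^4 + h(y).
Differentiate w.r.t. y and set equal to N: the x-dependent terms already match, leaving h'(y) = 1 - 6y. Integrate: h(y) = y - 3y^2.
So F(x,y) = y - 2x^3y^4 - 3y^2.
General solution: y - 2x^3y^4 - 3y^2 = C.


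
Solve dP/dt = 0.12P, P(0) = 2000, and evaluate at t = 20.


The ODE dP/dt = 0.12P has solution P(t) = P(0)e^(0.12t).
Substitute P(0) = 2000 and t = 20: P(20) = 2000 e^(2.40) ≈ 22046.


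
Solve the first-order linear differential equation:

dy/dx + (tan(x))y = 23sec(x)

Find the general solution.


P(x) = tan(x) ⇒ μ = e^(∫tan(x)dx) = sec(x).
(sec(x) y)' = 23sec²(x) ⇒ sec(x) y = 23tan(x) + C.
Multiply by cos(x): y = 23sin(x) + C·cos(x).


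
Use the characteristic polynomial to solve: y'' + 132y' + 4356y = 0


Characteristic equation: r² + 132r + 4356 = 0, i.e. (r + 66)² = 0.
Repeated root r = -66; include an x factor for the second linearly independent solution.
General solution: y = (C₁ + C₂x)e^(-66x).


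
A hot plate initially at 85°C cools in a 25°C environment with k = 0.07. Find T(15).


Newton's law: dT/dt = -k(T - T_a) has solution T(t) = T_a + (T₀ - T_a)e^(-kt).
Plug in T_a = 25, T₀ = 85, k = 0.07, t = 15: T(15) = 25 + (60)e^(-1.05) ≈ 46.0°C.


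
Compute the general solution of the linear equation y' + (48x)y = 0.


P(x) = 48x ⇒ μ = e^(24x²).
Q(x) = 0 so μ y is constant: y = Ce^(-24x²).


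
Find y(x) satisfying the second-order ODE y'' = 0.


Characteristic equation: r² = 0, i.e. (r - 0)² = 0.
Repeated root r = 0; include an x factor for the second linearly independent solution.
General solution: y = C₁ + C₂x.


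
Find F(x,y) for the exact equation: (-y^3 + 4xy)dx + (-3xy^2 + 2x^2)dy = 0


Check exactness: ∂M/∂y = -3y^2 + 4x and ∂N/∂x = -3y^2 + 4x; equal, so the equation is exact.
Integrate M with respect to x (treating y as constant): ∫M dx = -xy^3 + 2x^2y + h(y).
Differentiate w.r.t. y and set equal to N: all terms match, so h'(y) = 0 and h is a constant absorbed into C.
General solution: -xy^3 + 2x^2y = C.


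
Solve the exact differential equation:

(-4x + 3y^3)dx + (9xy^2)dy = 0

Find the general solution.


Check exactness: ∂M/∂y = 9y^2 and ∂N/∂x = 9y^2; equal, so the equation is exact.
Integrate M with respect to x (treating y as constant): ∫M dx = -2x^2 + 3xy^3 + h(y).
Differentiate w.r.t. y and set equal to N: all terms match, so h'(y) = 0 and h is a constant absorbed into C.
General solution: -2x^2 + 3xy^3 = C.


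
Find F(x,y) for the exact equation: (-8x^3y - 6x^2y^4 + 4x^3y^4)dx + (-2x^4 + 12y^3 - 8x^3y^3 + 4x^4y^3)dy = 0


Check exactness: ∂M/∂y = -8x^3 - 24x^2y^3 + 16x^3y^3 and ∂N/∂x = -8x^3 - 24x^2y^3 + 16x^3y^3; equal, so the equation is exact.
Integrate M with respect to x (treating y as constant): ∫M dx = -2x^4y - 2x^3y^4 + x^4y^4 + h(y).
Differentiate w.r.t. y and set equal to N: the x-dependent terms already match, leaving h'(y) = 12y^3. Integrate: h(y) = 3y^4.
So F(x,y) = -2x^4y + 3y^4 - 2x^3y^4 + x^4y^4.
General solution: -2x^4y + 3y^4 - 2x^3y^4 + x^4y^4 = C.


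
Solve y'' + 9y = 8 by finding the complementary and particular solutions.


Homogeneous part: r² + 9 = 0 ⇒ r = ±3i, so y_h = C₁cos(3x) + C₂sin(3x).
Try constant y_p = A; plug in: 9A = 8 ⇒ A = 8/9.
General solution: y = C₁cos(3x) + C₂sin(3x) + 8/9.


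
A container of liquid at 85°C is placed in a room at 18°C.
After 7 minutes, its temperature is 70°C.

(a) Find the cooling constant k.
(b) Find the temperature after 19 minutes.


Newton's law: T(t) = T_a + (T₀ - T_a)e^(-kt).
(a) Use T(7) = 70: (70 - 18)/(85 - 18) = e^(-k·7), so k = -ln(0.776)/7 ≈ 0.0362.
(b) Apply k to t = 19: T(19) = 18 + (67)e^(-0.688) ≈ 51.7°C.


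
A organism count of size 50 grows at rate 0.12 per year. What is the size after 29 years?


The ODE dP/dt = 0.12P has solution P(t) = P(0)e^(0.12t).
Substitute P(0) = 50 and t = 29: P(29) = 50 e^(3.48) ≈ 1623.


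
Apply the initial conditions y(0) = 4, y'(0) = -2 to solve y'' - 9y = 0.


Characteristic roots of r² - 9 = 0 are 3, -3.
General solution y = c₁ e^(3x) + c₂ e^(-3x).
Apply y(0) = 4: c₁ + c₂ = 4. Apply y'(0) = -2: 3 c₁ - 3 c₂ = -2.
Solve: c₁ = 5/3, c₂ = 7/3.
Particular solution: y = (5/3)e^(3x) + (7/3)e^(-3x).


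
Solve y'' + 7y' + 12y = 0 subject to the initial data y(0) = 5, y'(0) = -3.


Characteristic roots of r² + 7r + 12 = 0 are -3, -4.
General solution y = c₁ e^(-3x) + c₂ e^(-4x).
Apply y(0) = 5: c₁ + c₂ = 5. Apply y'(0) = -3: -3 c₁ - 4 c₂ = -3.
Solve: c₁ = 17, c₂ = -12.
Particular solution: y = 17e^(-3x) - 12e^(-4x).


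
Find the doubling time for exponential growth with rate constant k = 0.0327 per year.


Exponential growth: P(t) = P₀ e^(0.0327t). Set P(t)/P₀ = 2: e^(0.0327t) = 2.
Solve: t = ln(2)/0.0327 ≈ 21.20 years.


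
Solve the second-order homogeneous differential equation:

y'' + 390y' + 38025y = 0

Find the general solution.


Characteristic equation: r² + 390r + 38025 = 0, i.e. (r + 195)² = 0.
Repeated root r = -195; include an x factor for the second linearly independent solution.
General solution: y = (C₁ + C₂x)e^(-195x).


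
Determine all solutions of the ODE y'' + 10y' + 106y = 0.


Characteristic equation: r² + 10r + 106 = 0.
Discriminant is negative; roots r = -5 ± 9i (complex conjugate pair).
General solution uses e^(α x)(C₁ cos(β x) + C₂ sin(β x)): y = e^(-5x)(C₁cos(9x) + C₂sin(9x)).


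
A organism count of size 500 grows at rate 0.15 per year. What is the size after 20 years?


The ODE dP/dt = 0.15P has solution P(t) = P(0)e^(0.15t).
Substitute P(0) = 500 and t = 20: P(20) = 500 e^(3.00) ≈ 10043.


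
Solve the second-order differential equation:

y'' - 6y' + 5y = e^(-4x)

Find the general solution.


Characteristic roots of r² - 6r + 5 = 0 are 1, 5.
y_h = C₁e^(x) + C₂e^(5x).
Forcing exponent -4 is not a characteristic root; try y_p = Ae^(-4x).
Substitute: A·(16 + (-6)·-4 + (5)) = A·45 = 1, so A = 1/45.
General solution: y = C₁e^(x) + C₂e^(5x) + (1/45)e^(-4x).


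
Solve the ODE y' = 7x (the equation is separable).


Integrate both sides with respect to x: y = ∫ 7x dx = (7/2)x^2 + C.


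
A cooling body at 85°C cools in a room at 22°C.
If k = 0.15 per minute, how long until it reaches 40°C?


From T(t) = T_a + (T₀ - T_a)e^(-kt), set T(t) = 40:
(40 - 22) / (85 - 22) = e^(-0.15t), so t = -ln(0.286)/0.15 ≈ 8.4 minutes.


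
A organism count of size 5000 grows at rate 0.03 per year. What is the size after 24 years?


The ODE dP/dt = 0.03P has solution P(t) = P(0)e^(0.03t).
Substitute P(0) = 5000 and t = 24: P(24) = 5000 e^(0.72) ≈ 10272.


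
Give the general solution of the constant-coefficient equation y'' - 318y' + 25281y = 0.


Characteristic equation: r² - 318r + 25281 = 0, i.e. (r - 159)² = 0.
Repeated root r = 159; include an x factor for the second linearly independent solution.
General solution: y = (C₁ + C₂x)e^(159x).


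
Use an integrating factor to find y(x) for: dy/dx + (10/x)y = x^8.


P(x) = 10/x ⇒ μ = x^10.
(x^10 y)' = x^10·x^8 = x^18.
Integrate: x^10 y = x^19/(19) + C.
Solve for y: y = (1/19)x^9 + C/x^10.


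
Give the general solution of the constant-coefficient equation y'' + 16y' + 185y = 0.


Characteristic equation: r² + 16r + 185 = 0.
Discriminant is negative; roots r = -8 ± 11i (complex conjugate pair).
General solution uses e^(α x)(C₁ cos(β x) + C₂ sin(β x)): y = e^(-8x)(C₁cos(11x) + C₂sin(11x)).


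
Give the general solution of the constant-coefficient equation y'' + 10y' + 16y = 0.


Characteristic equation: r² + 10r + 16 = 0.
Factor: (r + 8)(r + 2) = 0 ⇒ r = -8, -2 (distinct real).
General solution: y = C₁e^(-8x) + C₂e^(-2x).


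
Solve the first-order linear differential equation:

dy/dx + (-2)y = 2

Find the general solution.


P(x) = -2 ⇒ μ = e^(-2x).
(μ y)' = 2e^(-2x) ⇒ μ y = -e^(-2x) + C.
Divide by μ: y = -1 + Ce^(2x).


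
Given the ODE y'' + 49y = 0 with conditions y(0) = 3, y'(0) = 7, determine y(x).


Characteristic roots of r² + 49 = 0 are ±7i, so y = C₁cos(7x) + C₂sin(7x).
Apply y(0) = 3: C₁ = 3. Differentiate and apply y'(0) = 7: 7·C₂ = 7, so C₂ = 1.
Particular solution: y = 3cos(7x) + sin(7x).


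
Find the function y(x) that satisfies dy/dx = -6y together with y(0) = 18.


General solution of y' = -6y is y = Ce^(-6x).
Apply y(0) = 18: C = 18.
Particular solution: y = 18e^(-6x).


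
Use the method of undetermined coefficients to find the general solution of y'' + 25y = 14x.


Homogeneous: r² + 25 = 0 ⇒ r = ±5i, y_h = C₁cos(5x) + C₂sin(5x).
Polynomial forcing; try y_p = Ax + B. Then y_p'' + 25 y_p = 25(Ax + B) = 14x, so B = 0 and A = 14/25.
General solution: y = C₁cos(5x) + C₂sin(5x) + (14/25)x.


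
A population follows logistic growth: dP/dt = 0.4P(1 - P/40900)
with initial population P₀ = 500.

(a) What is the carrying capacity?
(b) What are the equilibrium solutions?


Logistic ODE dP/dt = 0.4P(1 - P/40900) has equilibria where dP/dt = 0, i.e. P = 0 or P = 40900.
The coefficient (1 - P/K) = 0 when P = K, identifying K = 40900 as the carrying capacity.
(a) K = 40900; (b) equilibria P = 0 and P = 40900.


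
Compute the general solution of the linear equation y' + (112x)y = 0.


P(x) = 112x ⇒ μ = e^(56x²).
Q(x) = 0 so μ y is constant: y = Ce^(-56x²).


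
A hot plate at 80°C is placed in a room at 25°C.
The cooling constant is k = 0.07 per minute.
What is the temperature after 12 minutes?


Newton's law: dT/dt = -k(T - T_a) has solution T(t) = T_a + (T₀ - T_a)e^(-kt).
Plug in T_a = 25, T₀ = 80, k = 0.07, t = 12: T(12) = 25 + (55)e^(-0.84) ≈ 48.7°C.


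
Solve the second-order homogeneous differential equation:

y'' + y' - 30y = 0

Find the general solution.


Characteristic equation: r² + r - 30 = 0.
Factor: (r - 5)(r + 6) = 0 ⇒ r = 5, -6 (distinct real).
General solution: y = C₁e^(5x) + C₂e^(-6x).


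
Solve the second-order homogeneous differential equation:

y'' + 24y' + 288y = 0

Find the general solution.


Characteristic equation: r² + 24r + 288 = 0.
Discriminant is negative; roots r = -12 ± 12i (complex conjugate pair).
General solution uses e^(α x)(C₁ cos(β x) + C₂ sin(β x)): y = e^(-12x)(C₁cos(12x) + C₂sin(12x)).


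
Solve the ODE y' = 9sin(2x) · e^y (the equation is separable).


Separate: e^(-y) dy = 9sin(2x) dx.
Integrate: -e^(-y) = -(9/2)cos(2x) + C₀.
Rearrange: e^(-y) = (9/2)cos(2x) + C.


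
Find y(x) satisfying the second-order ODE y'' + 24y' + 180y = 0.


Characteristic equation: r² + 24r + 180 = 0.
Discriminant is negative; roots r = -12 ± 6i (complex conjugate pair).
General solution uses e^(α x)(C₁ cos(β x) + C₂ sin(β x)): y = e^(-12x)(C₁cos(6x) + C₂sin(6x)).


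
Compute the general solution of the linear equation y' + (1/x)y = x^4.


P(x) = 1/x ⇒ μ = x^1.
(x^1 y)' = x^5 ⇒ x^1 y = x^6/(6) + C.
Solve for y: y = (1/6)x^5 + C/x^1.


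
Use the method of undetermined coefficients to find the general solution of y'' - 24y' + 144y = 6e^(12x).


Characteristic polynomial (r - 12)² = 0; repeated root r = 12.
y_h = (C₁ + C₂x)e^(12x). Forcing matches the repeated root (resonance), so try y_p = Ax² e^(12x).
Substitute and solve for A: 2A = 6, so A = 3.
General solution: y = (C₁ + C₂x + 3x²)e^(12x).


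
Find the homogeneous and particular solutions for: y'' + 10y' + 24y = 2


Characteristic roots of r² + 10r + 24 = 0 are -6, -4.
y_h = C₁e^(-6x) + C₂e^(-4x).
Constant forcing; try y_p = A. Then 24A = 2 ⇒ A = 1/12.
General solution: y = C₁e^(-6x) + C₂e^(-4x) + 1/12.


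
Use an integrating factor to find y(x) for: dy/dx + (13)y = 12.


P(x) = 13, Q(x) = 12; integrating factor μ = e^(13x).
(μ y)' = 12e^(13x) ⇒ μ y = (12/13)e^(13x) + C.
Divide by μ: y = 12/13 + Ce^(-13x).


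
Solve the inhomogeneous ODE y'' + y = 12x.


Homogeneous: r² + 1 = 0 ⇒ r = ±1i, y_h = C₁cos(x) + C₂sin(x).
Polynomial forcing; try y_p = Ax + B. Then y_p'' + 1 y_p = 1(Ax + B) = 12x, so B = 0 and A = 12.
General solution: y = C₁cos(x) + C₂sin(x) + 12x.


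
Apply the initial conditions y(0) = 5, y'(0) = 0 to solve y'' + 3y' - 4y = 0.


Characteristic roots of r² + 3r - 4 = 0 are 1, -4.
General solution y = c₁ e^(x) + c₂ e^(-4x).
Apply y(0) = 5: c₁ + c₂ = 5. Apply y'(0) = 0: 1 c₁ - 4 c₂ = 0.
Solve: c₁ = 4, c₂ = 1.
Particular solution: y = 4e^(x) + e^(-4x).


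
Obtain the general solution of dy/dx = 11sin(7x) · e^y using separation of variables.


Separate: e^(-y) dy = 11sin(7x) dx.
Integrate: -e^(-y) = -(11/7)cos(7x) + C₀.
Rearrange: e^(-y) = (11/7)cos(7x) + C.


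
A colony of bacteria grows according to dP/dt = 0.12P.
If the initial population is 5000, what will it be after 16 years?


The ODE dP/dt = 0.12P has solution P(t) = P(0)e^(0.12t).
Substitute P(0) = 5000 and t = 16: P(16) = 5000 e^(1.92) ≈ 34105.


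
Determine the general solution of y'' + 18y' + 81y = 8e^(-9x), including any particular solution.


Characteristic polynomial (r + 9)² = 0; repeated root r = -9.
y_h = (C₁ + C₂x)e^(-9x). Forcing matches the repeated root (resonance), so try y_p = Ax² e^(-9x).
Substitute and solve for A: 2A = 8, so A = 4.
General solution: y = (C₁ + C₂x + 4x²)e^(-9x).


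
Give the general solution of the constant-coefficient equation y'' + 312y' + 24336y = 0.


Characteristic equation: r² + 312r + 24336 = 0, i.e. (r + 156)² = 0.
Repeated root r = -156; include an x factor for the second linearly independent solution.
General solution: y = (C₁ + C₂x)e^(-156x).


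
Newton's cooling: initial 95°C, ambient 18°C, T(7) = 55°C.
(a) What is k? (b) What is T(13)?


Newton's law: T(t) = T_a + (T₀ - T_a)e^(-kt).
(a) Use T(7) = 55: (55 - 18)/(95 - 18) = e^(-k·7), so k = -ln(0.481)/7 ≈ 0.1047.
(b) Apply k to t = 13: T(13) = 18 + (77)e^(-1.361) ≈ 37.7°C.


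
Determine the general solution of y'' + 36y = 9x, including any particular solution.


Homogeneous: r² + 36 = 0 ⇒ r = ±6i, y_h = C₁cos(6x) + C₂sin(6x).
Polynomial forcing; try y_p = Ax + B. Then y_p'' + 36 y_p = 36(Ax + B) = 9x, so B = 0 and A = 1/4.
General solution: y = C₁cos(6x) + C₂sin(6x) + (1/4)x.


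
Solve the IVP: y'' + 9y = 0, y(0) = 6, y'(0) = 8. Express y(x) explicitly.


Characteristic roots of r² + 9 = 0 are ±3i, so y = C₁cos(3x) + C₂sin(3x).
Apply y(0) = 6: C₁ = 6. Differentiate and apply y'(0) = 8: 3·C₂ = 8, so C₂ = 8/3.
Particular solution: y = 6cos(3x) + (8/3)sin(3x).


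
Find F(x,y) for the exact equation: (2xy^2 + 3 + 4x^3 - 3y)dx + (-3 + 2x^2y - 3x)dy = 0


Check exactness: ∂M/∂y = 4xy - 3 and ∂N/∂x = 4xy - 3; equal, so the equation is exact.
Integrate M with respect to x (treating y as constant): ∫M dx = x^2y^2 + 3x + x^4 - 3xy + h(y).
Differentiate w.r.t. y and set equal to N: the x-dependent terms already match, leaving h'(y) = -3. Integrate: h(y) = -3y.
So F(x,y) = -3y + x^2y^2 + 3x + x^4 - 3xy.
General solution: -3y + x^2y^2 + 3x + x^4 - 3xy = C.


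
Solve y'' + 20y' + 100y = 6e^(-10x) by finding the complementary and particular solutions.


Characteristic polynomial (r + 10)² = 0; repeated root r = -10.
y_h = (C₁ + C₂x)e^(-10x). Forcing matches the repeated root (resonance), so try y_p = Ax² e^(-10x).
Substitute and solve for A: 2A = 6, so A = 3.
General solution: y = (C₁ + C₂x + 3x²)e^(-10x).


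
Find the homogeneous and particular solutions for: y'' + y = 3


Homogeneous part: r² + 1 = 0 ⇒ r = ±1i, so y_h = C₁cos(x) + C₂sin(x).
Try constant y_p = A; plug in: 1A = 3 ⇒ A = 3.
General solution: y = C₁cos(x) + C₂sin(x) + 3.


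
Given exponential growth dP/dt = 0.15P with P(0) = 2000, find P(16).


The ODE dP/dt = 0.15P has solution P(t) = P(0)e^(0.15t).
Substitute P(0) = 2000 and t = 16: P(16) = 2000 e^(2.40) ≈ 22046.


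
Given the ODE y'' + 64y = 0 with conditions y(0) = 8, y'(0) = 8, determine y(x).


Characteristic roots of r² + 64 = 0 are ±8i, so y = C₁cos(8x) + C₂sin(8x).
Apply y(0) = 8: C₁ = 8. Differentiate and apply y'(0) = 8: 8·C₂ = 8, so C₂ = 1.
Particular solution: y = 8cos(8x) + sin(8x).


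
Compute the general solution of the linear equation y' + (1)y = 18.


P(x) = 1, Q(x) = 18; integrating factor μ = e^(x).
(μ y)' = 18e^(x) ⇒ μ y = 18e^(x) + C.
Divide by μ: y = 18 + Ce^(-x).


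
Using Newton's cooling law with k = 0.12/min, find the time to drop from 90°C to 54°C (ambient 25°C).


From T(t) = T_a + (T₀ - T_a)e^(-kt), set T(t) = 54:
(54 - 25) / (90 - 25) = e^(-0.12t), so t = -ln(0.446)/0.12 ≈ 6.7 minutes.


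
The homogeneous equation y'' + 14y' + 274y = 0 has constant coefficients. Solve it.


Characteristic equation: r² + 14r + 274 = 0.
Discriminant is negative; roots r = -7 ± 15i (complex conjugate pair).
General solution uses e^(α x)(C₁ cos(β x) + C₂ sin(β x)): y = e^(-7x)(C₁cos(15x) + C₂sin(15x)).


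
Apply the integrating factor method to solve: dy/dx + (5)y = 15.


P(x) = 5, Q(x) = 15; integrating factor μ = e^(5x).
(μ y)' = 15e^(5x) ⇒ μ y = 3e^(5x) + C.
Divide by μ: y = 3 + Ce^(-5x).


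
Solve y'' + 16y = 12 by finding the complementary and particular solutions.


Homogeneous part: r² + 16 = 0 ⇒ r = ±4i, so y_h = C₁cos(4x) + C₂sin(4x).
Try constant y_p = A; plug in: 16A = 12 ⇒ A = 3/4.
General solution: y = C₁cos(4x) + C₂sin(4x) + 3/4.


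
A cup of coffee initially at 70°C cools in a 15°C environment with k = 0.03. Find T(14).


Newton's law: dT/dt = -k(T - T_a) has solution T(t) = T_a + (T₀ - T_a)e^(-kt).
Plug in T_a = 15, T₀ = 70, k = 0.03, t = 14: T(14) = 15 + (55)e^(-0.42) ≈ 51.1°C.


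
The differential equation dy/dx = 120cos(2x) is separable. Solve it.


g(y) = 1, so integrate directly: y = ∫ 120cos(2x) dx = 60sin(2x) + C.


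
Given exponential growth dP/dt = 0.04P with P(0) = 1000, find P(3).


The ODE dP/dt = 0.04P has solution P(t) = P(0)e^(0.04t).
Substitute P(0) = 1000 and t = 3: P(3) = 1000 e^(0.12) ≈ 1127.


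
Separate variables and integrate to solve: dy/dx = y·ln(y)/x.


Separate: dy/[y ln(y)] =  dx/x.
Substitute u = ln(y): du/u =  dx/x.
Integrate: ln|ln(y)| = ln|x| + C₀, hence ln(y) = C·x.


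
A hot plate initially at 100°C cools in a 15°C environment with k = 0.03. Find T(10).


Newton's law: dT/dt = -k(T - T_a) has solution T(t) = T_a + (T₀ - T_a)e^(-kt).
Plug in T_a = 15, T₀ = 100, k = 0.03, t = 10: T(10) = 15 + (85)e^(-0.30) ≈ 78.0°C.


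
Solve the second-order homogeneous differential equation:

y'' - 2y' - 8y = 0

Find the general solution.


Characteristic equation: r² - 2r - 8 = 0.
Factor: (r - 4)(r + 2) = 0 ⇒ r = 4, -2 (distinct real).
General solution: y = C₁e^(4x) + C₂e^(-2x).


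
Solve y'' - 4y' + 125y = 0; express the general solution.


Characteristic equation: r² - 4r + 125 = 0.
Discriminant is negative; roots r = 2 ± 11i (complex conjugate pair).
General solution uses e^(α x)(C₁ cos(β x) + C₂ sin(β x)): y = e^(2x)(C₁cos(11x) + C₂sin(11x)).


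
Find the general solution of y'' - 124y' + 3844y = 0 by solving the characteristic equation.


Characteristic equation: r² - 124r + 3844 = 0, i.e. (r - 62)² = 0.
Repeated root r = 62; include an x factor for the second linearly independent solution.
General solution: y = (C₁ + C₂x)e^(62x).


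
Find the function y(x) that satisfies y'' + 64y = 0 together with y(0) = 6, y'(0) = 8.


Characteristic roots of r² + 64 = 0 are ±8i, so y = C₁cos(8x) + C₂sin(8x).
Apply y(0) = 6: C₁ = 6. Differentiate and apply y'(0) = 8: 8·C₂ = 8, so C₂ = 1.
Particular solution: y = 6cos(8x) + sin(8x).


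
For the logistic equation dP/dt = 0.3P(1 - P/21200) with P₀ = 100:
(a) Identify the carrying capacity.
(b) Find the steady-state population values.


Logistic ODE dP/dt = 0.3P(1 - P/21200) has equilibria where dP/dt = 0, i.e. P = 0 or P = 21200.
The coefficient (1 - P/K) = 0 when P = K, identifying K = 21200 as the carrying capacity.
(a) K = 21200; (b) equilibria P = 0 and P = 21200.


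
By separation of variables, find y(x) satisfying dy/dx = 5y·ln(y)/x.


Separate: dy/[y ln(y)] = 5 dx/x.
Substitute u = ln(y): du/u = 5 dx/x.
Integrate: ln|ln(y)| = 5ln|x| + C₀, hence ln(y) = C·x^5.


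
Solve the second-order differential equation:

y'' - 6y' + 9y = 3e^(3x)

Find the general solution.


Characteristic polynomial (r - 3)² = 0; repeated root r = 3.
y_h = (C₁ + C₂x)e^(3x). Forcing matches the repeated root (resonance), so try y_p = Ax² e^(3x).
Substitute and solve for A: 2A = 3, so A = 3/2.
General solution: y = (C₁ + C₂x + (3/2)x²)e^(3x).


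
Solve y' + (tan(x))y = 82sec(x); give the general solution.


P(x) = tan(x) ⇒ μ = e^(∫tan(x)dx) = sec(x).
(sec(x) y)' = 82sec²(x) ⇒ sec(x) y = 82tan(x) + C.
Multiply by cos(x): y = 82sin(x) + C·cos(x).


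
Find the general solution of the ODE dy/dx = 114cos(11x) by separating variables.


g(y) = 1, so integrate directly: y = ∫ 114cos(11x) dx = (114/11)sin(11x) + C.


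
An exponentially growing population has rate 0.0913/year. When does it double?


Exponential growth: P(t) = P₀ e^(0.0913t). Set P(t)/P₀ = 2: e^(0.0913t) = 2.
Solve: t = ln(2)/0.0913 ≈ 7.59 years.


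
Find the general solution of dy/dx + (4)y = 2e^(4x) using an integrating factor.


P(x) = 4 ⇒ μ = e^(4x).
(μ y)' = 2e^(8x) ⇒ μ y = (2/8)e^(8x) + C.
Divide by μ: y = (1/4)e^(4x) + Ce^(-4x).


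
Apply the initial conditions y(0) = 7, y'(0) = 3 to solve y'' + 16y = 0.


Characteristic roots of r² + 16 = 0 are ±4i, so y = C₁cos(4x) + C₂sin(4x).
Apply y(0) = 7: C₁ = 7. Differentiate and apply y'(0) = 3: 4·C₂ = 3, so C₂ = 3/4.
Particular solution: y = 7cos(4x) + (3/4)sin(4x).


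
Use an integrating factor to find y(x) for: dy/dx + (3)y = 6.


P(x) = 3, Q(x) = 6; integrating factor μ = e^(3x).
(μ y)' = 6e^(3x) ⇒ μ y = 2e^(3x) + C.
Divide by μ: y = 2 + Ce^(-3x).


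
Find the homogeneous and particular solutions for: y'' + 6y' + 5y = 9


Characteristic roots of r² + 6r + 5 = 0 are -1, -5.
y_h = C₁e^(-x) + C₂e^(-5x).
Constant forcing; try y_p = A. Then 5A = 9 ⇒ A = 9/5.
General solution: y = C₁e^(-x) + C₂e^(-5x) + 9/5.


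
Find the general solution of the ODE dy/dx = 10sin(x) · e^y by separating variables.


Separate: e^(-y) dy = 10sin(x) dx.
Integrate: -e^(-y) = -10cos(x) + C₀.
Rearrange: e^(-y) = 10cos(x) + C.


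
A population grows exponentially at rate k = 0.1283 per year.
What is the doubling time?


Exponential growth: P(t) = P₀ e^(0.1283t). Set P(t)/P₀ = 2: e^(0.1283t) = 2.
Solve: t = ln(2)/0.1283 ≈ 5.40 years.


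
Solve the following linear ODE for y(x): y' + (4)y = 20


P(x) = 4, Q(x) = 20; integrating factor μ = e^(4x).
(μ y)' = 20e^(4x) ⇒ μ y = 5e^(4x) + C.
Divide by μ: y = 5 + Ce^(-4x).


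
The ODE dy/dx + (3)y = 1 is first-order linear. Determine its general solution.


P(x) = 3, Q(x) = 1; integrating factor μ = e^(3x).
(μ y)' = e^(3x) ⇒ μ y = (1/3)e^(3x) + C.
Divide by μ: y = 1/3 + Ce^(-3x).


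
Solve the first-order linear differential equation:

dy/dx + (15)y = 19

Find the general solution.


P(x) = 15, Q(x) = 19; integrating factor μ = e^(15x).
(μ y)' = 19e^(15x) ⇒ μ y = (19/15)e^(15x) + C.
Divide by μ: y = 19/15 + Ce^(-15x).


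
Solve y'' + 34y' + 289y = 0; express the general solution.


Characteristic equation: r² + 34r + 289 = 0, i.e. (r + 17)² = 0.
Repeated root r = -17; include an x factor for the second linearly independent solution.
General solution: y = (C₁ + C₂x)e^(-17x).


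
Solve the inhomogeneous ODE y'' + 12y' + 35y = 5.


Characteristic roots of r² + 12r + 35 = 0 are -7, -5.
y_h = C₁e^(-7x) + C₂e^(-5x).
Constant forcing; try y_p = A. Then 35A = 5 ⇒ A = 1/7.
General solution: y = C₁e^(-7x) + C₂e^(-5x) + 1/7.


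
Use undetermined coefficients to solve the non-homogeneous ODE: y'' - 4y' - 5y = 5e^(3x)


Characteristic roots of r² - 4r - 5 = 0 are 5, -1.
y_h = C₁e^(5x) + C₂e^(-x).
Forcing exponent 3 is not a characteristic root; try y_p = Ae^(3x).
Substitute: A·(9 + (-4)·3 + (-5)) = A·-8 = 5, so A = -5/8.
General solution: y = C₁e^(5x) + C₂e^(-x) - (5/8)e^(3x).


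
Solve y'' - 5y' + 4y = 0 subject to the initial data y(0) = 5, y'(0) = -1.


Characteristic roots of r² - 5r + 4 = 0 are 1, 4.
General solution y = c₁ e^(x) + c₂ e^(4x).
Apply y(0) = 5: c₁ + c₂ = 5. Apply y'(0) = -1: 1 c₁ + 4 c₂ = -1.
Solve: c₁ = 7, c₂ = -2.
Particular solution: y = 7e^(x) - 2e^(4x).


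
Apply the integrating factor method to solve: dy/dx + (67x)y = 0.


P(x) = 67x ⇒ μ = e^((67/2)x²).
Q(x) = 0 so μ y is constant: y = Ce^(-(67/2)x²).


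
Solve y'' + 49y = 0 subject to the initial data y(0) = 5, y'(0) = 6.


Characteristic roots of r² + 49 = 0 are ±7i, so y = C₁cos(7x) + C₂sin(7x).
Apply y(0) = 5: C₁ = 5. Differentiate and apply y'(0) = 6: 7·C₂ = 6, so C₂ = 6/7.
Particular solution: y = 5cos(7x) + (6/7)sin(7x).


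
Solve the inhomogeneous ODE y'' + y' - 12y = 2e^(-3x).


Characteristic roots of r² + r - 12 = 0 are -4, 3.
y_h = C₁e^(-4x) + C₂e^(3x).
Forcing exponent -3 is not a characteristic root; try y_p = Ae^(-3x).
Substitute: A·(9 + (1)·-3 + (-12)) = A·-6 = 2, so A = -1/3.
General solution: y = C₁e^(-4x) + C₂e^(3x) - (1/3)e^(-3x).


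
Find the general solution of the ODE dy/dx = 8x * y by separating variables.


Separate variables: dy/y = 8x dx.
Integrate: ln|y| = 4x^2 + C₀.
Exponentiate: y = Ce^(4x^2).


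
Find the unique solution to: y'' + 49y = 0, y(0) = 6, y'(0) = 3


Characteristic roots of r² + 49 = 0 are ±7i, so y = C₁cos(7x) + C₂sin(7x).
Apply y(0) = 6: C₁ = 6. Differentiate and apply y'(0) = 3: 7·C₂ = 3, so C₂ = 3/7.
Particular solution: y = 6cos(7x) + (3/7)sin(7x).


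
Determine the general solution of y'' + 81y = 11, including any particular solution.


Homogeneous part: r² + 81 = 0 ⇒ r = ±9i, so y_h = C₁cos(9x) + C₂sin(9x).
Try constant y_p = A; plug in: 81A = 11 ⇒ A = 11/81.
General solution: y = C₁cos(9x) + C₂sin(9x) + 11/81.


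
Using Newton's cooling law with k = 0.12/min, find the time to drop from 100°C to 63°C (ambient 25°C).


From T(t) = T_a + (T₀ - T_a)e^(-kt), set T(t) = 63:
(63 - 25) / (100 - 25) = e^(-0.12t), so t = -ln(0.507)/0.12 ≈ 5.7 minutes.


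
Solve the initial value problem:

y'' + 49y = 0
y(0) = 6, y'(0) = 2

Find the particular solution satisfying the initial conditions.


Characteristic roots of r² + 49 = 0 are ±7i, so y = C₁cos(7x) + C₂sin(7x).
Apply y(0) = 6: C₁ = 6. Differentiate and apply y'(0) = 2: 7·C₂ = 2, so C₂ = 2/7.
Particular solution: y = 6cos(7x) + (2/7)sin(7x).


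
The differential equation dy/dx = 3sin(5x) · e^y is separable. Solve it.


Separate: e^(-y) dy = 3sin(5x) dx.
Integrate: -e^(-y) = -(3/5)cos(5x) + C₀.
Rearrange: e^(-y) = (3/5)cos(5x) + C.


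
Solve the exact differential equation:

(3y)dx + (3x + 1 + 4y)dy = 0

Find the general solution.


Check exactness: ∂M/∂y = 3 and ∂N/∂x = 3; equal, so the equation is exact.
Integrate M with respect to x (treating y as constant): ∫M dx = 3xy + h(y).
Differentiate w.r.t. y and set equal to N: the x-dependent terms already match, leaving h'(y) = 1 + 4y. Integrate: h(y) = y + 2y^2.
So F(x,y) = 3xy + y + 2y^2.
General solution: 3xy + y + 2y^2 = C.


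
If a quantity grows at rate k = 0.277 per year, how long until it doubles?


Exponential growth: P(t) = P₀ e^(0.277t). Set P(t)/P₀ = 2: e^(0.277t) = 2.
Solve: t = ln(2)/0.277 ≈ 2.50 years.


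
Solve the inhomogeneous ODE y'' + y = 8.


Homogeneous part: r² + 1 = 0 ⇒ r = ±1i, so y_h = C₁cos(x) + C₂sin(x).
Try constant y_p = A; plug in: 1A = 8 ⇒ A = 8.
General solution: y = C₁cos(x) + C₂sin(x) + 8.


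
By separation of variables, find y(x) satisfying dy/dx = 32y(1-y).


Separate: dy/[y(1-y)] = 32 dx.
Partial fractions: 1/[y(1-y)] = 1/y + 1/(1-y).
Integrate: ln|y/(1-y)| = 32x + C₀.
Solve for y: y = 1/(1 + Ce^(-32x)).


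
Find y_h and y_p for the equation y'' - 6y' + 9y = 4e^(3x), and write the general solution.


Characteristic polynomial (r - 3)² = 0; repeated root r = 3.
y_h = (C₁ + C₂x)e^(3x). Forcing matches the repeated root (resonance), so try y_p = Ax² e^(3x).
Substitute and solve for A: 2A = 4, so A = 2.
General solution: y = (C₁ + C₂x + 2x²)e^(3x).


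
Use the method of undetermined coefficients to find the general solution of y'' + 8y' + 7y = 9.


Characteristic roots of r² + 8r + 7 = 0 are -7, -1.
y_h = C₁e^(-7x) + C₂e^(-x).
Constant forcing; try y_p = A. Then 7A = 9 ⇒ A = 9/7.
General solution: y = C₁e^(-7x) + C₂e^(-x) + 9/7.


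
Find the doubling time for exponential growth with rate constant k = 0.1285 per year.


Exponential growth: P(t) = P₀ e^(0.1285t). Set P(t)/P₀ = 2: e^(0.1285t) = 2.
Solve: t = ln(2)/0.1285 ≈ 5.39 years.


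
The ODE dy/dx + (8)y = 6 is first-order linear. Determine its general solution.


P(x) = 8, Q(x) = 6; integrating factor μ = e^(8x).
(μ y)' = 6e^(8x) ⇒ μ y = (3/4)e^(8x) + C.
Divide by μ: y = 3/4 + Ce^(-8x).


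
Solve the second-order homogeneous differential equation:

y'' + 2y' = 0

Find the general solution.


Characteristic equation: r² + 2r = 0.
Factor: (r - 0)(r + 2) = 0 ⇒ r = 0, -2 (distinct real).
General solution: y = C₁ + C₂e^(-2x).


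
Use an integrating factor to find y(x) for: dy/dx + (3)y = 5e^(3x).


P(x) = 3 ⇒ μ = e^(3x).
(μ y)' = 5e^(6x) ⇒ μ y = (5/6)e^(6x) + C.
Divide by μ: y = (5/6)e^(3x) + Ce^(-3x).


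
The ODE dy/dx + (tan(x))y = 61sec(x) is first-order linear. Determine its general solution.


P(x) = tan(x) ⇒ μ = e^(∫tan(x)dx) = sec(x).
(sec(x) y)' = 61sec²(x) ⇒ sec(x) y = 61tan(x) + C.
Multiply by cos(x): y = 61sin(x) + C·cos(x).


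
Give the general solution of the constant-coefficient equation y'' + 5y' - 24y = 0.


Characteristic equation: r² + 5r - 24 = 0.
Factor: (r - 3)(r + 8) = 0 ⇒ r = 3, -8 (distinct real).
General solution: y = C₁e^(3x) + C₂e^(-8x).


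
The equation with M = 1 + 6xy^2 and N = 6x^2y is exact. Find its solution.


Check exactness: ∂M/∂y = 12xy and ∂N/∂x = 12xy; equal, so the equation is exact.
Integrate M with respect to x (treating y as constant): ∫M dx = x + 3x^2y^2 + h(y).
Differentiate w.r.t. y and set equal to N: all terms match, so h'(y) = 0 and h is a constant absorbed into C.
General solution: x + 3x^2y^2 = C.


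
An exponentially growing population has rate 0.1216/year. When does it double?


Exponential growth: P(t) = P₀ e^(0.1216t). Set P(t)/P₀ = 2: e^(0.1216t) = 2.
Solve: t = ln(2)/0.1216 ≈ 5.70 years.


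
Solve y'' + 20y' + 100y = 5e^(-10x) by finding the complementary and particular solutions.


Characteristic polynomial (r + 10)² = 0; repeated root r = -10.
y_h = (C₁ + C₂x)e^(-10x). Forcing matches the repeated root (resonance), so try y_p = Ax² e^(-10x).
Substitute and solve for A: 2A = 5, so A = 5/2.
General solution: y = (C₁ + C₂x + (5/2)x²)e^(-10x).


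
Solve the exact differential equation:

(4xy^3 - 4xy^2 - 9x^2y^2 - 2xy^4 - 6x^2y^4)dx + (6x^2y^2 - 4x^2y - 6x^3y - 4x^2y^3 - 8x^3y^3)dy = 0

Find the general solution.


Check exactness: ∂M/∂y = 12xy^2 - 8xy - 18x^2y - 8xy^3 - 24x^2y^3 and ∂N/∂x = 12xy^2 - 8xy - 18x^2y - 8xy^3 - 24x^2y^3; equal, so the equation is exact.
Integrate M with respect to x (treating y as constant): ∫M dx = 2x^2y^3 - 2x^2y^2 - 3x^3y^2 - x^2y^4 - 2x^3y^4 + h(y).
Differentiate w.r.t. y and set equal to N: all terms match, so h'(y) = 0 and h is a constant absorbed into C.
General solution: 2x^2y^3 - 2x^2y^2 - 3x^3y^2 - x^2y^4 - 2x^3y^4 = C.


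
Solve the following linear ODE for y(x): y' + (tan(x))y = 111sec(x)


P(x) = tan(x) ⇒ μ = e^(∫tan(x)dx) = sec(x).
(sec(x) y)' = 111sec²(x) ⇒ sec(x) y = 111tan(x) + C.
Multiply by cos(x): y = 111sin(x) + C·cos(x).


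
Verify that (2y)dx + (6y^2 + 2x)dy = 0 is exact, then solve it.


Check exactness: ∂M/∂y = 2 and ∂N/∂x = 2; equal, so the equation is exact.
Integrate M with respect to x (treating y as constant): ∫M dx = 2xy + h(y).
Differentiate w.r.t. y and set equal to N: the x-dependent terms already match, leaving h'(y) = 6y^2. Integrate: h(y) = 2y^3.
So F(x,y) = 2y^3 + 2xy.
General solution: 2y^3 + 2xy = C.


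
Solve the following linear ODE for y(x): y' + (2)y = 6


P(x) = 2, Q(x) = 6; integrating factor μ = e^(2x).
(μ y)' = 6e^(2x) ⇒ μ y = 3e^(2x) + C.
Divide by μ: y = 3 + Ce^(-2x).


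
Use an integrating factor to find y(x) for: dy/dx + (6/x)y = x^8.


P(x) = 6/x ⇒ μ = x^6.
(x^6 y)' = x^6·x^8 = x^14.
Integrate: x^6 y = x^15/(15) + C.
Solve for y: y = (1/15)x^9 + C/x^6.


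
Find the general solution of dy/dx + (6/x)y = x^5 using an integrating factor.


P(x) = 6/x ⇒ μ = x^6.
(x^6 y)' = x^6·x^5 = x^11.
Integrate: x^6 y = x^12/(12) + C.
Solve for y: y = (1/12)x^6 + C/x^6.


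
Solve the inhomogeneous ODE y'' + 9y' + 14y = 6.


Characteristic roots of r² + 9r + 14 = 0 are -2, -7.
y_h = C₁e^(-2x) + C₂e^(-7x).
Constant forcing; try y_p = A. Then 14A = 6 ⇒ A = 3/7.
General solution: y = C₁e^(-2x) + C₂e^(-7x) + 3/7.


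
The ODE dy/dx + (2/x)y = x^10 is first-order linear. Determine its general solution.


P(x) = 2/x ⇒ μ = x^2.
(x^2 y)' = x^2·x^10 = x^12.
Integrate: x^2 y = x^13/(13) + C.
Solve for y: y = (1/13)x^11 + C/x^2.


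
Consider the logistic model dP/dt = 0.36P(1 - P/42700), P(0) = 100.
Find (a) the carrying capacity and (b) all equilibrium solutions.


Logistic ODE dP/dt = 0.36P(1 - P/42700) has equilibria where dP/dt = 0, i.e. P = 0 or P = 42700.
The coefficient (1 - P/K) = 0 when P = K, identifying K = 42700 as the carrying capacity.
(a) K = 42700; (b) equilibria P = 0 and P = 42700.


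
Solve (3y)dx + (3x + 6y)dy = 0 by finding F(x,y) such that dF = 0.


Check exactness: ∂M/∂y = 3 and ∂N/∂x = 3; equal, so the equation is exact.
Integrate M with respect to x (treating y as constant): ∫M dx = 3xy + h(y).
Differentiate w.r.t. y and set equal to N: the x-dependent terms already match, leaving h'(y) = 6y. Integrate: h(y) = 3y^2.
So F(x,y) = 3xy + 3y^2.
General solution: 3xy + 3y^2 = C.


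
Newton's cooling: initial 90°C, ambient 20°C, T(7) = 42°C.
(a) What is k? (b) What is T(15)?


Newton's law: T(t) = T_a + (T₀ - T_a)e^(-kt).
(a) Use T(7) = 42: (42 - 20)/(90 - 20) = e^(-k·7), so k = -ln(0.314)/7 ≈ 0.1654.
(b) Apply k to t = 15: T(15) = 20 + (70)e^(-2.480) ≈ 25.9°C.


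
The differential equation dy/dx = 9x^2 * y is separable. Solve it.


Separate variables: dy/y = 9x^2 dx.
Integrate: ln|y| = 3x^3 + C₀.
Exponentiate: y = Ce^(3x^3).


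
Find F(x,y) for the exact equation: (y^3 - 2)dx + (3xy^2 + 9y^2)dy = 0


Check exactness: ∂M/∂y = 3y^2 and ∂N/∂x = 3y^2; equal, so the equation is exact.
Integrate M with respect to x (treating y as constant): ∫M dx = xy^3 - 2x + h(y).
Differentiate w.r.t. y and set equal to N: the x-dependent terms already match, leaving h'(y) = 9y^2. Integrate: h(y) = 3y^3.
So F(x,y) = xy^3 + 3y^3 - 2x.
General solution: xy^3 + 3y^3 - 2x = C.


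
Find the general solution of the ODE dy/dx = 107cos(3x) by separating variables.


g(y) = 1, so integrate directly: y = ∫ 107cos(3x) dx = (107/3)sin(3x) + C.


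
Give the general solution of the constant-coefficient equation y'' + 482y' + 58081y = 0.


Characteristic equation: r² + 482r + 58081 = 0, i.e. (r + 241)² = 0.
Repeated root r = -241; include an x factor for the second linearly independent solution.
General solution: y = (C₁ + C₂x)e^(-241x).


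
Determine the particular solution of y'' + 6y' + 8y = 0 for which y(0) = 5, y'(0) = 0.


Characteristic roots of r² + 6r + 8 = 0 are -2, -4.
General solution y = c₁ e^(-2x) + c₂ e^(-4x).
Apply y(0) = 5: c₁ + c₂ = 5. Apply y'(0) = 0: -2 c₁ - 4 c₂ = 0.
Solve: c₁ = 10, c₂ = -5.
Particular solution: y = 10e^(-2x) - 5e^(-4x).
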